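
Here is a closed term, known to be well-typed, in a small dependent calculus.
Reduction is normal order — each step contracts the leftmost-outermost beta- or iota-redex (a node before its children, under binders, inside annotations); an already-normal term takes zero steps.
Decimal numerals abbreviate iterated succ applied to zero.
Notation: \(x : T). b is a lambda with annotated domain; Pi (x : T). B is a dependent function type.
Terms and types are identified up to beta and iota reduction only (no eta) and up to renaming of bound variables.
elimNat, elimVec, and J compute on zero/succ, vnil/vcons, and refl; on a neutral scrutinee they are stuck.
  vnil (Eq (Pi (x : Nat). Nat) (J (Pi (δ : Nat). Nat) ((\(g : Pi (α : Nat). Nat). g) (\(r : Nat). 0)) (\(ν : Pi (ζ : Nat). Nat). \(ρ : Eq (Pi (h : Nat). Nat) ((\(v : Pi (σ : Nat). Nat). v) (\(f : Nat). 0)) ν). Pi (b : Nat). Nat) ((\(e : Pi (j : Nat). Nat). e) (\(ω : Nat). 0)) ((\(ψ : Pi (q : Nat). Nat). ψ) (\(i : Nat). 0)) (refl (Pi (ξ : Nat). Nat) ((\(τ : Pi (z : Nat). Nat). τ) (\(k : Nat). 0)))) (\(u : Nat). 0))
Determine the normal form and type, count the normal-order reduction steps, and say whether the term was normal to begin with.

reduced normal form:
  vnil (Eq (Pi (x : Nat). Nat) (\(δ : Nat). 0) (\(g : Nat). 0))
the term's type:
  Vec (Eq (Pi (x : Nat). Nat) (\(δ : Nat). 0) (\(g : Nat). 0)) 0
reduction steps (normal order): 2
started in normal form: no
first contracted redex: a J iota-redex


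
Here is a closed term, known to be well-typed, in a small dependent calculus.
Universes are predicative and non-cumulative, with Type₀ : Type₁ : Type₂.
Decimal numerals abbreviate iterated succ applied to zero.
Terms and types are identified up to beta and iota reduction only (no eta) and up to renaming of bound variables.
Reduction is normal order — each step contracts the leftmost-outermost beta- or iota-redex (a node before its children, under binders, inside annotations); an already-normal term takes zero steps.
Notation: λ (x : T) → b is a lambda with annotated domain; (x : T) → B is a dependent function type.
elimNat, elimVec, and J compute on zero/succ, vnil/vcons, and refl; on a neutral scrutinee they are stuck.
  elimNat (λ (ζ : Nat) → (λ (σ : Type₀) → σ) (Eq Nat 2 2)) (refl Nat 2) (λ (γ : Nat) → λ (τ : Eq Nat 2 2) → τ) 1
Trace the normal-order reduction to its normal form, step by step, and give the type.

normal-order reduction:
  elimNat (λ (ζ : Nat) → (λ (σ : Type₀) → σ) (Eq Nat 2 2)) (refl Nat 2) (λ (γ : Nat) → λ (τ : Eq Nat 2 2) → τ) 1
  ~> (λ (ζ : Nat) → λ (σ : Eq Nat 2 2) → σ) 0 (elimNat (λ (γ : Nat) → (λ (τ : Type₀) → τ) (Eq Nat 2 2)) (refl Nat 2) (λ (δ : Nat) → λ (κ : Eq Nat 2 2) → κ) 0)
  ~> (λ (ζ : Eq Nat 2 2) → ζ) (elimNat (λ (σ : Nat) → (λ (γ : Type₀) → γ) (Eq Nat 2 2)) (refl Nat 2) (λ (τ : Nat) → λ (δ : Eq Nat 2 2) → δ) 0)
  ~> elimNat (λ (ζ : Nat) → (λ (σ : Type₀) → σ) (Eq Nat 2 2)) (refl Nat 2) (λ (γ : Nat) → λ (τ : Eq Nat 2 2) → τ) 0
  ~> refl Nat 2
the term's type:
  Eq Nat 2 2


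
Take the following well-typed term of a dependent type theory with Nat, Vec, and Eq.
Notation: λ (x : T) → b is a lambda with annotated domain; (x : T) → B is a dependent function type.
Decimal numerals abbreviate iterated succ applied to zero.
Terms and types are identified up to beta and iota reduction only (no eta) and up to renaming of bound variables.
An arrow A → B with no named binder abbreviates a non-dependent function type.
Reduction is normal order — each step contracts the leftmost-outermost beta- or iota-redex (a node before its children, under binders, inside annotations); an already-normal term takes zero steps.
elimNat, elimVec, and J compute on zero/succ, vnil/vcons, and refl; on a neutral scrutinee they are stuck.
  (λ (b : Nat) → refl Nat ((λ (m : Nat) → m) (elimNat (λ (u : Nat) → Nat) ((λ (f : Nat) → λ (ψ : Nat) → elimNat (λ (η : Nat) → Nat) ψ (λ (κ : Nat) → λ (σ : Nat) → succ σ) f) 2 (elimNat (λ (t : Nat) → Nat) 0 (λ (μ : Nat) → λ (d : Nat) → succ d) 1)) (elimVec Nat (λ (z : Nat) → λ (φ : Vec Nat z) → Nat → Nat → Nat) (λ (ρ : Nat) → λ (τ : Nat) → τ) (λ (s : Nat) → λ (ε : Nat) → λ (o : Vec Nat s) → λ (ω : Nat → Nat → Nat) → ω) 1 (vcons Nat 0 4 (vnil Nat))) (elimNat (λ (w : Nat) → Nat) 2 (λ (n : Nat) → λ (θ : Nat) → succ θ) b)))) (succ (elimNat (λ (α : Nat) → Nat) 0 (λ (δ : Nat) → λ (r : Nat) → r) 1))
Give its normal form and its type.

normal form:
  refl Nat 3
inferred type:
  Eq Nat 3 3


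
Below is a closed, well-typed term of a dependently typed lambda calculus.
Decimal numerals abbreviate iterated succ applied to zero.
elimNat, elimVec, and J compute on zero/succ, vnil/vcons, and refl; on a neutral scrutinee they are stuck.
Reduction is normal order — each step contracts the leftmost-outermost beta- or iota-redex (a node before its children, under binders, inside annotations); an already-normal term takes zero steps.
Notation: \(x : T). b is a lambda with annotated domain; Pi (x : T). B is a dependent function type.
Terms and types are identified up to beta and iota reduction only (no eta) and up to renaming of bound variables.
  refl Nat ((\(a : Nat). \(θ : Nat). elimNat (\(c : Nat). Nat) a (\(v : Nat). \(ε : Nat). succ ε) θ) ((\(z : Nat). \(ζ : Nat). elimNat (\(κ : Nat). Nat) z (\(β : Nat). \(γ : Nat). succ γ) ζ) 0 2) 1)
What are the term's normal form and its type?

reduced normal form:
  refl Nat 3
the term's type:
  Eq Nat 3 3
observation: the first redex contracted is a beta-redex; the normal form is reached in 15 normal-order steps.


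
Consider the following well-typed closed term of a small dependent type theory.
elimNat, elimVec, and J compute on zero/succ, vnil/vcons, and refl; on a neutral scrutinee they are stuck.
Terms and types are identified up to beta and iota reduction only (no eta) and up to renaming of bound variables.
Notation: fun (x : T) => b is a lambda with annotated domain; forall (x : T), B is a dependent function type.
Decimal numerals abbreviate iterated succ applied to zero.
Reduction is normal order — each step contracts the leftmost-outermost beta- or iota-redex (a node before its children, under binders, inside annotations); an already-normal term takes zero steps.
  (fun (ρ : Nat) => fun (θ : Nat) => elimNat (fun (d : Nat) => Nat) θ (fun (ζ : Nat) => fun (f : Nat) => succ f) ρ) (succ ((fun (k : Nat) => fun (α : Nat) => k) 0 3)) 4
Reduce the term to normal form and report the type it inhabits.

resulting normal form:
  5
type:
  Nat
observation: the term reaches its normal form after 8 normal-order steps.


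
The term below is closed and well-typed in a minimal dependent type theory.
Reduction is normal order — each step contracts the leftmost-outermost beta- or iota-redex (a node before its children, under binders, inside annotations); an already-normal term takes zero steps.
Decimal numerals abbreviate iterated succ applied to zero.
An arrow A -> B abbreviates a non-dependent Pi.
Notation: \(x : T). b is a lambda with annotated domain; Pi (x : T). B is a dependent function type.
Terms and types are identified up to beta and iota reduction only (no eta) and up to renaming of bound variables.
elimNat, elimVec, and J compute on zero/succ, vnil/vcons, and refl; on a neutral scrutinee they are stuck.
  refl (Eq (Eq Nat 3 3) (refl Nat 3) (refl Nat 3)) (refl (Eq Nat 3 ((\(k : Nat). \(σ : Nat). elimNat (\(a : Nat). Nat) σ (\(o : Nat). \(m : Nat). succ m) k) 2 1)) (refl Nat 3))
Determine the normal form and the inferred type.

normal form:
  refl (Eq (Eq Nat 3 3) (refl Nat 3) (refl Nat 3)) (refl (Eq Nat 3 3) (refl Nat 3))
type:
  Eq (Eq (Eq Nat 3 3) (refl Nat 3) (refl Nat 3)) (refl (Eq Nat 3 3) (refl Nat 3)) (refl (Eq Nat 3 3) (refl Nat 3))
observation: contracting a beta-redex first, the term normalizes in 9 steps.


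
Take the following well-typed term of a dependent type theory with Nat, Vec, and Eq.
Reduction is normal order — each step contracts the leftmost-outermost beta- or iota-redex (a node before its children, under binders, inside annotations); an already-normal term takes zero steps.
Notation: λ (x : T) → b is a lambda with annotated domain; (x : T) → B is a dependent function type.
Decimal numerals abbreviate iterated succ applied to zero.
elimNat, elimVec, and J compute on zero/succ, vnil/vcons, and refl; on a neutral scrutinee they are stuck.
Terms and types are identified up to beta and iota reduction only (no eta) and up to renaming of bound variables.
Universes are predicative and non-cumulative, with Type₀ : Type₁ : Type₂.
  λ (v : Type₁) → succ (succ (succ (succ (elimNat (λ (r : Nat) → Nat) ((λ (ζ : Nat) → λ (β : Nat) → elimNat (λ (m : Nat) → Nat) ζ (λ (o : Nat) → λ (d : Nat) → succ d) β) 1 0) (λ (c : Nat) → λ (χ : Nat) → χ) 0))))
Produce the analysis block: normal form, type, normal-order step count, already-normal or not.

resulting normal form:
  λ (v : Type₁) → 5
type:
  (v : Type₁) → Nat
reduction steps (normal order): 4
already normal: no
first contracted redex: an elimNat iota-redex


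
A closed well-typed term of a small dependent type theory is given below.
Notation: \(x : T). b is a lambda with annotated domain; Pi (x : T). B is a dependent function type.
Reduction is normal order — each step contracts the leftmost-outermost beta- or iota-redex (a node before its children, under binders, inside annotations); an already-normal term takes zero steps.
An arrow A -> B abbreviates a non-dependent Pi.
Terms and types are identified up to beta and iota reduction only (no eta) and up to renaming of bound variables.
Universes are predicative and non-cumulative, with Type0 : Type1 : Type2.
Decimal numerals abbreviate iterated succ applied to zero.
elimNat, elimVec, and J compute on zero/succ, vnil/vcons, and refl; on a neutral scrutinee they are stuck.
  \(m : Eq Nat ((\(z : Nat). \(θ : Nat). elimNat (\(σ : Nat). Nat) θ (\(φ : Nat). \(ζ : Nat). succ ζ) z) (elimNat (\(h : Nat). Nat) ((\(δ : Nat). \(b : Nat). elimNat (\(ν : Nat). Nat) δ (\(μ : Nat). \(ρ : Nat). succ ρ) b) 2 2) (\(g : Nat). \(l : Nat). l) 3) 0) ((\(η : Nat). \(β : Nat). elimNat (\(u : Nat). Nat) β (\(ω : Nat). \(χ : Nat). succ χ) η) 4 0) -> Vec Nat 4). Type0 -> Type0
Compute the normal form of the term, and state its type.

normal form:
  \(m : Eq Nat 4 4 -> Vec Nat 4). Type0 -> Type0
the term's type:
  (Eq Nat 4 4 -> Vec Nat 4) -> Type1
observation: normalization takes exactly 49 steps under the normal-order strategy.


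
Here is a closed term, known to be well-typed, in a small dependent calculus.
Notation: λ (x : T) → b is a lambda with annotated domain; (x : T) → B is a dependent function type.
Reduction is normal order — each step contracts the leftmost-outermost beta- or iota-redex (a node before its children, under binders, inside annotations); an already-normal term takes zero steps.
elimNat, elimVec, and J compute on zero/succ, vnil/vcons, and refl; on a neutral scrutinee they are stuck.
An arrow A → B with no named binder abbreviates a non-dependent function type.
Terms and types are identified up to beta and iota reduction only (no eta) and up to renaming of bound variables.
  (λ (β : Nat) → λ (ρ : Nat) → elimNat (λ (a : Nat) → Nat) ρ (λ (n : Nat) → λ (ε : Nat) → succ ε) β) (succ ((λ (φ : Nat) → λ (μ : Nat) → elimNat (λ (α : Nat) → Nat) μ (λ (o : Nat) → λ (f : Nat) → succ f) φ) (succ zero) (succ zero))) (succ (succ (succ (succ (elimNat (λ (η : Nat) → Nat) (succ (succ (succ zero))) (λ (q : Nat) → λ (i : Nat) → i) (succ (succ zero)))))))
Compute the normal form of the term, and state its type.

normal form:
  succ (succ (succ (succ (succ (succ (succ (succ (succ (succ zero)))))))))
inferred type:
  Nat


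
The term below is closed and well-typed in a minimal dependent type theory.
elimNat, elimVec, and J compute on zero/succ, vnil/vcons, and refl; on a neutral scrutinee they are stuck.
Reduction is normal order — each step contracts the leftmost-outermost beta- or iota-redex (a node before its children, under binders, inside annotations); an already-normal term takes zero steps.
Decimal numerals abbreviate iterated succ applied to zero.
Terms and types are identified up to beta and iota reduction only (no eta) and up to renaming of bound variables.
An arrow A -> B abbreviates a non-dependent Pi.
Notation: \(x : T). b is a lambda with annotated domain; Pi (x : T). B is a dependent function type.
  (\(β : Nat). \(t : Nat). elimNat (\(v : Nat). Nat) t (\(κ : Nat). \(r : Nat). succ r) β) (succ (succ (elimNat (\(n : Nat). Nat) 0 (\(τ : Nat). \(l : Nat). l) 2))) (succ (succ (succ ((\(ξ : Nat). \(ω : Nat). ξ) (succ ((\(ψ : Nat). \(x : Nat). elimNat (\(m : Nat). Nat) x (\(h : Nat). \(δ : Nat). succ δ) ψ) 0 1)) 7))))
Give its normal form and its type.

resulting normal form:
  7
the term's type:
  Nat
observation: the leftmost-outermost redex is a beta-redex, and normalization takes 21 steps.


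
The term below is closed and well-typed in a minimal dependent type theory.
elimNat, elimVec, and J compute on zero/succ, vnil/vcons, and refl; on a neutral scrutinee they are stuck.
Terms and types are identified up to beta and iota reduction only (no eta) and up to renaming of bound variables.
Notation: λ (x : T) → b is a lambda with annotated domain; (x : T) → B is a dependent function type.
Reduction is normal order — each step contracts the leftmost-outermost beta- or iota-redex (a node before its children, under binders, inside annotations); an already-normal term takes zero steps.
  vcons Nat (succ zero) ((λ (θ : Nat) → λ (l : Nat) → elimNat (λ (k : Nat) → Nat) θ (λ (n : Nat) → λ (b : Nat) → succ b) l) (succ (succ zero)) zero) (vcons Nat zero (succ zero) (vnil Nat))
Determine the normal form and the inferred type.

normal form:
  vcons Nat (succ zero) (succ (succ zero)) (vcons Nat zero (succ zero) (vnil Nat))
inferred type:
  Vec Nat (succ (succ zero))


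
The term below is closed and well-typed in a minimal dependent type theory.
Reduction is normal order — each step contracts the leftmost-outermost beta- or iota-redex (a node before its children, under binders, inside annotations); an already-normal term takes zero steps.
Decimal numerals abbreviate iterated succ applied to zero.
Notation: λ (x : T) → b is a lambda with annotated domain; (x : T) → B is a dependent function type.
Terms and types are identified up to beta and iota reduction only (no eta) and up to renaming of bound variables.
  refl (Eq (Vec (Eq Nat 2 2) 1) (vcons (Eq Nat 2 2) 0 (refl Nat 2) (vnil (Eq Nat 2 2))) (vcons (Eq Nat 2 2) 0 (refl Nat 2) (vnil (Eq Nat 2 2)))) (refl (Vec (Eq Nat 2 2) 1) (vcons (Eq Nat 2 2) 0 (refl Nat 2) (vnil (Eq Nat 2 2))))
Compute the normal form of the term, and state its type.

reduced normal form:
  refl (Eq (Vec (Eq Nat 2 2) 1) (vcons (Eq Nat 2 2) 0 (refl Nat 2) (vnil (Eq Nat 2 2))) (vcons (Eq Nat 2 2) 0 (refl Nat 2) (vnil (Eq Nat 2 2)))) (refl (Vec (Eq Nat 2 2) 1) (vcons (Eq Nat 2 2) 0 (refl Nat 2) (vnil (Eq Nat 2 2))))
type:
  Eq (Eq (Vec (Eq Nat 2 2) 1) (vcons (Eq Nat 2 2) 0 (refl Nat 2) (vnil (Eq Nat 2 2))) (vcons (Eq Nat 2 2) 0 (refl Nat 2) (vnil (Eq Nat 2 2)))) (refl (Vec (Eq Nat 2 2) 1) (vcons (Eq Nat 2 2) 0 (refl Nat 2) (vnil (Eq Nat 2 2)))) (refl (Vec (Eq Nat 2 2) 1) (vcons (Eq Nat 2 2) 0 (refl Nat 2) (vnil (Eq Nat 2 2))))
observation: the term is already in normal form.


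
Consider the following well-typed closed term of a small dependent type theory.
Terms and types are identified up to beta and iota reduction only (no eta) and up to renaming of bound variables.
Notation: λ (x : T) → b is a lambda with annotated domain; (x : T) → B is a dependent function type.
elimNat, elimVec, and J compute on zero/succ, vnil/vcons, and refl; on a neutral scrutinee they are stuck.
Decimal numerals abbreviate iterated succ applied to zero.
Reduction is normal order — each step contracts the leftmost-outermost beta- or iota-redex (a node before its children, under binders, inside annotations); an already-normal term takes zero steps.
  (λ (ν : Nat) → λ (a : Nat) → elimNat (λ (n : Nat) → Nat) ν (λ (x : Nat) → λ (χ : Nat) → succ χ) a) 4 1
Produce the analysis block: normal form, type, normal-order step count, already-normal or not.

reduced normal form:
  5
type:
  Nat
steps to reach normal form (normal order): 6
started in normal form: no
first contracted redex: a beta-redex


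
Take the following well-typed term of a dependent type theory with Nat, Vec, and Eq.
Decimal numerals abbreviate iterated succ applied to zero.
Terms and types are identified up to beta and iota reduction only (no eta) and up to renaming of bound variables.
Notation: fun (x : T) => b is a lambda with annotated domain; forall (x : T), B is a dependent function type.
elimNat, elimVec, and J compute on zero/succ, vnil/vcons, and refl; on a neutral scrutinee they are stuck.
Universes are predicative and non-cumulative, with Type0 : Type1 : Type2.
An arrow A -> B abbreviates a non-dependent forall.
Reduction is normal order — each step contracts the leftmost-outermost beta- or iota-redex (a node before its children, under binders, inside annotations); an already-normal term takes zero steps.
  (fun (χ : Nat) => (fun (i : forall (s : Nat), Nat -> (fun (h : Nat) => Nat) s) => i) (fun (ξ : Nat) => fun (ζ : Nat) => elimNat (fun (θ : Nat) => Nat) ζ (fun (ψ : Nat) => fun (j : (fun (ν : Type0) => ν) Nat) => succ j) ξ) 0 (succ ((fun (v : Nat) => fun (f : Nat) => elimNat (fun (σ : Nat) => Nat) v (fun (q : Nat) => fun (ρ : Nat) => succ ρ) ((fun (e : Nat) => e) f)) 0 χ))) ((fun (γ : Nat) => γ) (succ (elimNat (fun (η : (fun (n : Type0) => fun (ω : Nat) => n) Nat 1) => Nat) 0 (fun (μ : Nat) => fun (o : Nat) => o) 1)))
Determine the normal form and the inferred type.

normal form:
  2
type:
  Nat


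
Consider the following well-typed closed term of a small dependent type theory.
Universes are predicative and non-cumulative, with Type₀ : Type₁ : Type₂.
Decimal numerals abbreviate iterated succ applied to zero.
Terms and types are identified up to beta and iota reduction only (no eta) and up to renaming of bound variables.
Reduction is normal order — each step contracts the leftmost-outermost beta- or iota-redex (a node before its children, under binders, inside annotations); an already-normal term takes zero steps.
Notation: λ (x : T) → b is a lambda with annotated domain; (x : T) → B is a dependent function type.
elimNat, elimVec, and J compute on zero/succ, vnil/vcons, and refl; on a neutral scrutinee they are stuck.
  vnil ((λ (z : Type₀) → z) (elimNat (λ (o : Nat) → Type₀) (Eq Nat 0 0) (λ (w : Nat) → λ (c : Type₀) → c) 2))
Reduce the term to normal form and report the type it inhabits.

normal form:
  vnil (Eq Nat 0 0)
inferred type:
  Vec (Eq Nat 0 0) 0
observation: the term reaches its normal form after 8 normal-order steps.


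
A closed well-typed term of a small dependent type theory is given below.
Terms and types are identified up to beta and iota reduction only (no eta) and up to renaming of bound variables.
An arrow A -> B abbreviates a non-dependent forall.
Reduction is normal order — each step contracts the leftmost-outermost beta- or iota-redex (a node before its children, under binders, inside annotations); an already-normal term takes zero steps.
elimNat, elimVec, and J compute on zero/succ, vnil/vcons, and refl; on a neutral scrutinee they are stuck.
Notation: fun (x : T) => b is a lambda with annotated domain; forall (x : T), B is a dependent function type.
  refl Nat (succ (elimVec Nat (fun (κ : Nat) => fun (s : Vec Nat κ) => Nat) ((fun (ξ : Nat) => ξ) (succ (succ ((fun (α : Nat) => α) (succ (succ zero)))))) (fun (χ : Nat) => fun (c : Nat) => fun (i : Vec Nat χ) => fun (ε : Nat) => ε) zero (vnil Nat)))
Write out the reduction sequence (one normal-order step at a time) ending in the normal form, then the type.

reduction (normal order):
  refl Nat (succ (elimVec Nat (fun (κ : Nat) => fun (s : Vec Nat κ) => Nat) ((fun (ξ : Nat) => ξ) (succ (succ ((fun (α : Nat) => α) (succ (succ zero)))))) (fun (χ : Nat) => fun (c : Nat) => fun (i : Vec Nat χ) => fun (ε : Nat) => ε) zero (vnil Nat)))
  ~> refl Nat (succ ((fun (κ : Nat) => κ) (succ (succ ((fun (s : Nat) => s) (succ (succ zero)))))))
  ~> refl Nat (succ (succ (succ ((fun (κ : Nat) => κ) (succ (succ zero))))))
  ~> refl Nat (succ (succ (succ (succ (succ zero)))))
the term's type:
  Eq Nat (succ (succ (succ (succ (succ zero))))) (succ (succ (succ (succ (succ zero)))))


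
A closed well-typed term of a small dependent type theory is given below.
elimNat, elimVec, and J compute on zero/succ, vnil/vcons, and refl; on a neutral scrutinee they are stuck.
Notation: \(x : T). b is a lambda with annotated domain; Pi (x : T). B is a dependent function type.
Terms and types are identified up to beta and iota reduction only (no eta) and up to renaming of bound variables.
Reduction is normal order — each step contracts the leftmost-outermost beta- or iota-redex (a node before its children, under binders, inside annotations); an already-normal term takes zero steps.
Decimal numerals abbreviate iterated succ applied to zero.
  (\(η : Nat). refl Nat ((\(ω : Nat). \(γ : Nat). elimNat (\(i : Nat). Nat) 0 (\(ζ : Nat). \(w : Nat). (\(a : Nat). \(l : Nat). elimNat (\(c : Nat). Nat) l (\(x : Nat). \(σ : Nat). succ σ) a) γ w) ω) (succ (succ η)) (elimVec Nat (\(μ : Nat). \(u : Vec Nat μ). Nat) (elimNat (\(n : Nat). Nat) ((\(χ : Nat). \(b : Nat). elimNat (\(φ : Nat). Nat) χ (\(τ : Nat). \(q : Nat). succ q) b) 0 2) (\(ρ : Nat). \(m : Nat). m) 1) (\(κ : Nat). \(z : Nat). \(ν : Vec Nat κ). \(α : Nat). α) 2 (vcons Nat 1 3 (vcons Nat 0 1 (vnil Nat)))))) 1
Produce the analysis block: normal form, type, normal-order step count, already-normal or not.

normal form:
  refl Nat 6
the term's type:
  Eq Nat 6 6
reduction steps (normal order): 112
already normal: no
first redex: a beta-redex


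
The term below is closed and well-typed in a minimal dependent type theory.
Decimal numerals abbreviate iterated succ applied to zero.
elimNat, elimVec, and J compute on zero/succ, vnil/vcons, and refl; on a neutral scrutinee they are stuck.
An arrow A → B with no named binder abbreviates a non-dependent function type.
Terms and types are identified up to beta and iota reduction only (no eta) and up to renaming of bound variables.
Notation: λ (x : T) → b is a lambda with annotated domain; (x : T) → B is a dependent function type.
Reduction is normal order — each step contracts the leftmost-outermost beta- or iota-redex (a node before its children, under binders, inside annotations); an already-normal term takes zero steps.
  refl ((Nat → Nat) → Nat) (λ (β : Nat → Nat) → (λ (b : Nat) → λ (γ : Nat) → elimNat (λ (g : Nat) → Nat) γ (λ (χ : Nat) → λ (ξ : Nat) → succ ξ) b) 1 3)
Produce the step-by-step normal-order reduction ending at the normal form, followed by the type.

normal-order reduction:
  refl ((Nat → Nat) → Nat) (λ (β : Nat → Nat) → (λ (b : Nat) → λ (γ : Nat) → elimNat (λ (g : Nat) → Nat) γ (λ (χ : Nat) → λ (ξ : Nat) → succ ξ) b) 1 3)
  ~> refl ((Nat → Nat) → Nat) (λ (β : Nat → Nat) → (λ (b : Nat) → elimNat (λ (γ : Nat) → Nat) b (λ (g : Nat) → λ (χ : Nat) → succ χ) 1) 3)
  ~> refl ((Nat → Nat) → Nat) (λ (β : Nat → Nat) → elimNat (λ (b : Nat) → Nat) 3 (λ (γ : Nat) → λ (g : Nat) → succ g) 1)
  ~> refl ((Nat → Nat) → Nat) (λ (β : Nat → Nat) → (λ (b : Nat) → λ (γ : Nat) → succ γ) 0 (elimNat (λ (g : Nat) → Nat) 3 (λ (χ : Nat) → λ (ξ : Nat) → succ ξ) 0))
  ~> refl ((Nat → Nat) → Nat) (λ (β : Nat → Nat) → (λ (b : Nat) → succ b) (elimNat (λ (γ : Nat) → Nat) 3 (λ (g : Nat) → λ (χ : Nat) → succ χ) 0))
  ~> refl ((Nat → Nat) → Nat) (λ (β : Nat → Nat) → succ (elimNat (λ (b : Nat) → Nat) 3 (λ (γ : Nat) → λ (g : Nat) → succ g) 0))
  ~> refl ((Nat → Nat) → Nat) (λ (β : Nat → Nat) → 4)
inferred type:
  Eq ((Nat → Nat) → Nat) (λ (β : Nat → Nat) → 4) (λ (b : Nat → Nat) → 4)


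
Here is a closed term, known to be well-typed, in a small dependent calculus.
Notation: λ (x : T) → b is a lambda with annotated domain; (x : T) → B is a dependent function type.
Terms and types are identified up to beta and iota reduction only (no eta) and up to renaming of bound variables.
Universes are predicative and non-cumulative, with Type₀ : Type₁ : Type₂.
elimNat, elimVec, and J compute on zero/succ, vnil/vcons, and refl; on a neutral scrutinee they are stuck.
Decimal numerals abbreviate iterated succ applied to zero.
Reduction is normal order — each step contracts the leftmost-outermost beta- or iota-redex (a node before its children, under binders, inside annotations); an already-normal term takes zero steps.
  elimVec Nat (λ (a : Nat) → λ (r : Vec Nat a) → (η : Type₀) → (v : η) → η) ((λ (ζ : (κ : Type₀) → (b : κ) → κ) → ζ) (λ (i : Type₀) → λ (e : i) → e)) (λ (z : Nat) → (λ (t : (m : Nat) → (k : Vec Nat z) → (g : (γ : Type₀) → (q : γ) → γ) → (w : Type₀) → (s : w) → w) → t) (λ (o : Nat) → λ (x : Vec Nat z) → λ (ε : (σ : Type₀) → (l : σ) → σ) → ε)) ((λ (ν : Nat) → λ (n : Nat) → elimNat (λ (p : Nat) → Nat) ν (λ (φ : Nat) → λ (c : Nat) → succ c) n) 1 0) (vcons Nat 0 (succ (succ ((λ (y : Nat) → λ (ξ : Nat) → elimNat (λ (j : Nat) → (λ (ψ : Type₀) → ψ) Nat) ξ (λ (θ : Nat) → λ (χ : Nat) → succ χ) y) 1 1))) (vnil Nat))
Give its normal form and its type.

reduced normal form:
  λ (a : Type₀) → λ (r : a) → r
type:
  (a : Type₀) → (r : a) → a
observation: 8 normal-order steps separate the term from its normal form.


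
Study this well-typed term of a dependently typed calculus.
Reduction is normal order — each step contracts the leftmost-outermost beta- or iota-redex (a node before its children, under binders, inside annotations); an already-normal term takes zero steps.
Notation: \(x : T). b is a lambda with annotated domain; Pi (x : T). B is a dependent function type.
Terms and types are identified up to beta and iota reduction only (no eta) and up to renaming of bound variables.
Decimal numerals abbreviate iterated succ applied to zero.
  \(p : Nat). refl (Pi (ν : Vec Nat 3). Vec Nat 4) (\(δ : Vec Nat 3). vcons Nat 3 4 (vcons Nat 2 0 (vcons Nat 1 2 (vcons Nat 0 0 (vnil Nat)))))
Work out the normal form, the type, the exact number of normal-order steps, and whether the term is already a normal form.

resulting normal form:
  \(p : Nat). refl (Pi (ν : Vec Nat 3). Vec Nat 4) (\(δ : Vec Nat 3). vcons Nat 3 4 (vcons Nat 2 0 (vcons Nat 1 2 (vcons Nat 0 0 (vnil Nat)))))
the term's type:
  Pi (p : Nat). Eq (Pi (ν : Vec Nat 3). Vec Nat 4) (\(δ : Vec Nat 3). vcons Nat 3 4 (vcons Nat 2 0 (vcons Nat 1 2 (vcons Nat 0 0 (vnil Nat))))) (\(l : Vec Nat 3). vcons Nat 3 4 (vcons Nat 2 0 (vcons Nat 1 2 (vcons Nat 0 0 (vnil Nat)))))
reduction steps (normal order): 0
already normal: yes


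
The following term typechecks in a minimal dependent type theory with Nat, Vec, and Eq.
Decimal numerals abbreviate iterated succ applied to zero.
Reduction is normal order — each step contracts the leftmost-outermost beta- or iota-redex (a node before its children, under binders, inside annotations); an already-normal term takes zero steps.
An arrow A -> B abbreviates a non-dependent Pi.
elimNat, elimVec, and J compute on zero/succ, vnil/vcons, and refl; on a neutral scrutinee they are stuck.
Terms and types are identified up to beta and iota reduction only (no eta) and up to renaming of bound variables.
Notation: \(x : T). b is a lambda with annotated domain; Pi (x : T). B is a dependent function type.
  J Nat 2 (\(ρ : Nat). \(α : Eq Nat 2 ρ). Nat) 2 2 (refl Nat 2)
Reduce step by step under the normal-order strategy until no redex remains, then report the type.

normal-order reduction:
  J Nat 2 (\(ρ : Nat). \(α : Eq Nat 2 ρ). Nat) 2 2 (refl Nat 2)
  ~> 2
type:
  Nat


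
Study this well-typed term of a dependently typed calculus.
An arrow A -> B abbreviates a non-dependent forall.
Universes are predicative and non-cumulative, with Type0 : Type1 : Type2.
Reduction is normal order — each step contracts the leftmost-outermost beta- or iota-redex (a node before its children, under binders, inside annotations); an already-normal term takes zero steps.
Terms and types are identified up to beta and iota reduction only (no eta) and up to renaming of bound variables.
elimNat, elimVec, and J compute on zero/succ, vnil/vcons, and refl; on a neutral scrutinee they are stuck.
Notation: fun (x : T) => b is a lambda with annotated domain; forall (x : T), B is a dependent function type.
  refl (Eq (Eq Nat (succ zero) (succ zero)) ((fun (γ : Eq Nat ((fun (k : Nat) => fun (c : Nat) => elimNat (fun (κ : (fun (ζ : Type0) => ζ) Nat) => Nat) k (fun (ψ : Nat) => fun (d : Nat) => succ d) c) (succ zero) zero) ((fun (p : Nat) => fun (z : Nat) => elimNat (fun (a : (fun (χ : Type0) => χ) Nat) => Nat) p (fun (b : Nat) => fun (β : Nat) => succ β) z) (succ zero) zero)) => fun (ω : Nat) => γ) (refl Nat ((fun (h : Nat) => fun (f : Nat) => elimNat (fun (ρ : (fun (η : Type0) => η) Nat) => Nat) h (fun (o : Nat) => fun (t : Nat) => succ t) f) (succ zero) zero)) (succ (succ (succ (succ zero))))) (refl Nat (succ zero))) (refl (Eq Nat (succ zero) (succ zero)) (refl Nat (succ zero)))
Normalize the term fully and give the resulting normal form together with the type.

resulting normal form:
  refl (Eq (Eq Nat (succ zero) (succ zero)) (refl Nat (succ zero)) (refl Nat (succ zero))) (refl (Eq Nat (succ zero) (succ zero)) (refl Nat (succ zero)))
type:
  Eq (Eq (Eq Nat (succ zero) (succ zero)) (refl Nat (succ zero)) (refl Nat (succ zero))) (refl (Eq Nat (succ zero) (succ zero)) (refl Nat (succ zero))) (refl (Eq Nat (succ zero) (succ zero)) (refl Nat (succ zero)))
observation: 5 normal-order steps normalize the term, beginning with a beta-redex.


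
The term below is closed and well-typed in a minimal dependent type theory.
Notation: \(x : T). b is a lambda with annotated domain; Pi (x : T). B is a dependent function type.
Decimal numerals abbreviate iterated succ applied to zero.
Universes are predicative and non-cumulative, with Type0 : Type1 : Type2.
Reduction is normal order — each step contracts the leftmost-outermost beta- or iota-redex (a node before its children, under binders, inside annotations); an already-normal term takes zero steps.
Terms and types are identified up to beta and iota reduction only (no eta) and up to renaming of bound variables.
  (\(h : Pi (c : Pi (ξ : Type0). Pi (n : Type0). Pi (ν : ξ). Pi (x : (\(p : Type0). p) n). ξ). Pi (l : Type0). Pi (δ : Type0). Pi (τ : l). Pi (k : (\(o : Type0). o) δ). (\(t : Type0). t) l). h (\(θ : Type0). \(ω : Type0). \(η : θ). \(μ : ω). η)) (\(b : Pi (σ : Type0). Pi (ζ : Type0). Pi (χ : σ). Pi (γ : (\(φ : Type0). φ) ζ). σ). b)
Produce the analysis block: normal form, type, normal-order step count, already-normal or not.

normal form:
  \(h : Type0). \(c : Type0). \(ξ : h). \(n : c). ξ
the term's type:
  Pi (h : Type0). Pi (c : Type0). Pi (ξ : h). Pi (n : c). h
normal-order step count: 2
started in normal form: no
first redex: a beta-redex


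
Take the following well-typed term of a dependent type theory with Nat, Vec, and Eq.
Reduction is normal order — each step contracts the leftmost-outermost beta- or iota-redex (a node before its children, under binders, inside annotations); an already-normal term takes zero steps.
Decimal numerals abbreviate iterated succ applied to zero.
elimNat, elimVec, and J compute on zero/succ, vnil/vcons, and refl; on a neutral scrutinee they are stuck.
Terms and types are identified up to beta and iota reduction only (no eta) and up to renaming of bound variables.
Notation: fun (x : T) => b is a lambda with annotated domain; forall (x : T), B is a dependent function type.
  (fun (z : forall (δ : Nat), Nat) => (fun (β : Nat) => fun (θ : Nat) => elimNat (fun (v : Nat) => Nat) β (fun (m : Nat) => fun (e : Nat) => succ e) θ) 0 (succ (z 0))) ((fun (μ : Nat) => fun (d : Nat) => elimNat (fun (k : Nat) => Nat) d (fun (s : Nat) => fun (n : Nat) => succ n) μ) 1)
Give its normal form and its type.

reduced normal form:
  2
type:
  Nat


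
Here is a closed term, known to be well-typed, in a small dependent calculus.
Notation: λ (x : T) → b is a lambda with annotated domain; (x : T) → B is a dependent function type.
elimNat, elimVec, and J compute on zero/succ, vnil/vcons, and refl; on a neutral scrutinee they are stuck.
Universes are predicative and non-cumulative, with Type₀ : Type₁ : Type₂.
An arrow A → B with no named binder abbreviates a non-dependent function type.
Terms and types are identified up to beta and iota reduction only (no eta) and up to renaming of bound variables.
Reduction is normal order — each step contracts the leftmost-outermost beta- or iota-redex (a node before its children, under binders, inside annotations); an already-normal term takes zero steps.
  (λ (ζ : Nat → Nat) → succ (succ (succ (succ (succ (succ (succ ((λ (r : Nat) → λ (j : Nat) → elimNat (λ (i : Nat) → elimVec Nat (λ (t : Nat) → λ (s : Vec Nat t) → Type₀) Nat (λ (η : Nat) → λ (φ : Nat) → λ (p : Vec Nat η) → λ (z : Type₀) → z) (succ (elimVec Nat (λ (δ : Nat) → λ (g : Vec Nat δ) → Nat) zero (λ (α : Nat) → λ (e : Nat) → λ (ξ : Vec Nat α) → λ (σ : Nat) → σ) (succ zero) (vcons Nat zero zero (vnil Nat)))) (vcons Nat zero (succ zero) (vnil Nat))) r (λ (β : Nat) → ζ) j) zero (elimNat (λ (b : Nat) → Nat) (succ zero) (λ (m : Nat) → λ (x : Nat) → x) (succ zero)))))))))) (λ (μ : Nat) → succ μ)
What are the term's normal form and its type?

normal form:
  succ (succ (succ (succ (succ (succ (succ (succ zero)))))))
the term's type:
  Nat


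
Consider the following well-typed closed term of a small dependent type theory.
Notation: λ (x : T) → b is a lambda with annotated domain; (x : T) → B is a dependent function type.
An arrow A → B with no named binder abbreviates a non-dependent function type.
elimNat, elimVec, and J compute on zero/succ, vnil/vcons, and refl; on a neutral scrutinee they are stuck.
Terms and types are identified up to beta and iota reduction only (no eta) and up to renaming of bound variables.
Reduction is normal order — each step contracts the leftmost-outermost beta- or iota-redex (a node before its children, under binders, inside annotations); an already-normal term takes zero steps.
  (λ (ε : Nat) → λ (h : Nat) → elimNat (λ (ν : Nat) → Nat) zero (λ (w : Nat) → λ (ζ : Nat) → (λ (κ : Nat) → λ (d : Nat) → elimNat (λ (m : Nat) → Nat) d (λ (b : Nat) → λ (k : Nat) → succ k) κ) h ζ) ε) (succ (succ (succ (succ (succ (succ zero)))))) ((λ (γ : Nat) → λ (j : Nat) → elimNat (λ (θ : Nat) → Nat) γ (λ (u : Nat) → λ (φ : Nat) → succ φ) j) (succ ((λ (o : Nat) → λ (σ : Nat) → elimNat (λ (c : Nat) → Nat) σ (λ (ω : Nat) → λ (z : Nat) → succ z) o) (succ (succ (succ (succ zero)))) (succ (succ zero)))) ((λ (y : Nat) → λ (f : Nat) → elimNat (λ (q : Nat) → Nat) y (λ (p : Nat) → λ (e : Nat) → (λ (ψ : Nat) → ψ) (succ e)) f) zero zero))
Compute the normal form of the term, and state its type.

reduced normal form:
  succ (succ (succ (succ (succ (succ (succ (succ (succ (succ (succ (succ (succ (succ (succ (succ (succ (succ (succ (succ (succ (succ (succ (succ (succ (succ (succ (succ (succ (succ (succ (succ (succ (succ (succ (succ (succ (succ (succ (succ (succ (succ zero)))))))))))))))))))))))))))))))))))))))))
type:
  Nat


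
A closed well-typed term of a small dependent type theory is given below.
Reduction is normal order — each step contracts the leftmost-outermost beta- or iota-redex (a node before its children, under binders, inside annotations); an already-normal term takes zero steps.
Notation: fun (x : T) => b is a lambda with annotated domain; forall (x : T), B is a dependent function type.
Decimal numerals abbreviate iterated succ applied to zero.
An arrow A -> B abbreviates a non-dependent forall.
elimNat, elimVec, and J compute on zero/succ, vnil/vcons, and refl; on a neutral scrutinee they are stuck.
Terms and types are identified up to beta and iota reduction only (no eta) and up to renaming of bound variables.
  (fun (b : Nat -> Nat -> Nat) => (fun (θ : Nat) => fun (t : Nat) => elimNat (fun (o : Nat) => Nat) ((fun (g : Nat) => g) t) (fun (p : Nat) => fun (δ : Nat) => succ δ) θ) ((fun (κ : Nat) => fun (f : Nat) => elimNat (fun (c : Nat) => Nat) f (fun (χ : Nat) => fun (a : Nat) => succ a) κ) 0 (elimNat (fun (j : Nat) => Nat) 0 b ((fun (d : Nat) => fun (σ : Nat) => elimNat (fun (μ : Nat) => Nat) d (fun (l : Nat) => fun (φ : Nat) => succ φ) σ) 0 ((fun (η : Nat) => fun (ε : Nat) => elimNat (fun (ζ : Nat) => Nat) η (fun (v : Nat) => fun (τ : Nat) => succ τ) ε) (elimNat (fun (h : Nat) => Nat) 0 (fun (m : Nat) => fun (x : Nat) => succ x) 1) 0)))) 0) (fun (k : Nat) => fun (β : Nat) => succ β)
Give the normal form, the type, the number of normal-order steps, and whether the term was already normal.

reduced normal form:
  1
the term's type:
  Nat
steps to reach normal form (normal order): 28
already normal: no
first redex: a beta-redex


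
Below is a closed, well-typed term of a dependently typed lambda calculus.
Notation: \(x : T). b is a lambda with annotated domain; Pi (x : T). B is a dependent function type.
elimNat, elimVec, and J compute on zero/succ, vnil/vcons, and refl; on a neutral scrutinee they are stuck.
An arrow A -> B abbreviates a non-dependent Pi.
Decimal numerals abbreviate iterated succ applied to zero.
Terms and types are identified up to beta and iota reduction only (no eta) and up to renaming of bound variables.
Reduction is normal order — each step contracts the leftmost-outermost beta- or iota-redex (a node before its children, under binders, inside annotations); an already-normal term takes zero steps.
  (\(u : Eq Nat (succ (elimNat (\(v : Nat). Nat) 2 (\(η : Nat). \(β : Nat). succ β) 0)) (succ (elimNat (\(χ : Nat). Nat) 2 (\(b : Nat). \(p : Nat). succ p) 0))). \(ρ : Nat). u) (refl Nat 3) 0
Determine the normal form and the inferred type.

reduced normal form:
  refl Nat 3
type:
  Eq Nat 3 3


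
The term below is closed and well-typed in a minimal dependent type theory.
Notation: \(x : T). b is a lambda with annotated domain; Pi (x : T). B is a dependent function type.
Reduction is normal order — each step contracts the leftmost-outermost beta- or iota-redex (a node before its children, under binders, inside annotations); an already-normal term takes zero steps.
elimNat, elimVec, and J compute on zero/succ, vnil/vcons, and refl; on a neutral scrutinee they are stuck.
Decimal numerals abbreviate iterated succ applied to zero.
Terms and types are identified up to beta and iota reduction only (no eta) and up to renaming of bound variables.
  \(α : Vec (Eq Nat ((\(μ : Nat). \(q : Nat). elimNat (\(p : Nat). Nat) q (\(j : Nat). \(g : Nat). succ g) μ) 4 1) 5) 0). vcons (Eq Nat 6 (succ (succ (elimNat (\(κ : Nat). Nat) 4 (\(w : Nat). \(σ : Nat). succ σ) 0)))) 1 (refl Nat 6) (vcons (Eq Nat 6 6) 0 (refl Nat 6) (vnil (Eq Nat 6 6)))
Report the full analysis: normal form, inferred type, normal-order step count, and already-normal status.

normal form:
  \(α : Vec (Eq Nat 5 5) 0). vcons (Eq Nat 6 6) 1 (refl Nat 6) (vcons (Eq Nat 6 6) 0 (refl Nat 6) (vnil (Eq Nat 6 6)))
inferred type:
  Pi (α : Vec (Eq Nat 5 5) 0). Vec (Eq Nat 6 6) 2
steps to reach normal form (normal order): 16
term was already normal: no
first contracted redex: a beta-redex


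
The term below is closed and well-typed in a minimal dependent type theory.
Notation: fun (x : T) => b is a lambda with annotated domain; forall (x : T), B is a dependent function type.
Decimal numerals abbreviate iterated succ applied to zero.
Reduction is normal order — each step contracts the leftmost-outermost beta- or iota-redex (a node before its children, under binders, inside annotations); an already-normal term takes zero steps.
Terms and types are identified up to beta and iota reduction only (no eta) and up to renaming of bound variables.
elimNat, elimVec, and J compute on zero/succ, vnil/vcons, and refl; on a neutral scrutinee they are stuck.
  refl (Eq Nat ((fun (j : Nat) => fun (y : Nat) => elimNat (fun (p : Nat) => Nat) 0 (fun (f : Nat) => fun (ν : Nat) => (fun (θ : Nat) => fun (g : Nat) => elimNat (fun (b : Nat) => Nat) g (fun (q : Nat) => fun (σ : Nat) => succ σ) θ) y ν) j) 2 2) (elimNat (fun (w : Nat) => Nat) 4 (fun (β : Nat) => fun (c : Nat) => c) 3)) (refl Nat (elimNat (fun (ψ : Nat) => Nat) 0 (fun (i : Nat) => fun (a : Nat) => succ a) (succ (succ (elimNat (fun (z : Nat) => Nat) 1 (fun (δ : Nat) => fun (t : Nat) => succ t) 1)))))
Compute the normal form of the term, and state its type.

reduced normal form:
  refl (Eq Nat 4 4) (refl Nat 4)
the term's type:
  Eq (Eq Nat 4 4) (refl Nat 4) (refl Nat 4)
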